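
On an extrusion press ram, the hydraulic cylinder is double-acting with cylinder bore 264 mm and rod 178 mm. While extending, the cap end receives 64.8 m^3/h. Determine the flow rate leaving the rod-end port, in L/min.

Q_out ≈ 589 L/min

Cap-side area A_cap = π/4 × (264 mm)² = 54740 mm^2
Rod-side annular area A_ann = π/4 × (264² − 178²) = 29850 mm^2
Piston speed v = Q_in/A_cap; rod-end outflow Q_out = v × A_ann = Q_in × A_ann/A_cap.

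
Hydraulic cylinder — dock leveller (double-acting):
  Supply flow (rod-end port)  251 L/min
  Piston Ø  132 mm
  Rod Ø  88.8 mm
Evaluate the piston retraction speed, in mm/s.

Rod-side annular area A_ann = π/4 × (132² − 88.8²) = 7492 mm^2
Flow into the rod-end port fills the annular volume.
v = Q / A

v ≈ 558 mm/s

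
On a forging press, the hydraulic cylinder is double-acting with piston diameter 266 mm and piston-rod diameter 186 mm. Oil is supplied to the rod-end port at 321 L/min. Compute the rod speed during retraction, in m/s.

v ≈ 0.188 m/s

Rod-side annular area A_ann = π/4 × (266² − 186²) = 28400 mm^2
Flow into the rod-end port fills the annular volume.
v = Q / A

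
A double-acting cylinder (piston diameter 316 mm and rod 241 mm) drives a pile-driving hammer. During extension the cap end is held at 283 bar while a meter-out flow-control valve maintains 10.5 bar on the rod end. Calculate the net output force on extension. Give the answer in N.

F ≈ 2.19e6 N

Cap-side area A_cap = π/4 × (316 mm)² = 78430 mm^2
Rod-side annular area A_ann = π/4 × (316² − 241²) = 32810 mm^2
Net thrust = P_cap·A_cap − P_rod·A_ann = 2.219e6 N − 34450 N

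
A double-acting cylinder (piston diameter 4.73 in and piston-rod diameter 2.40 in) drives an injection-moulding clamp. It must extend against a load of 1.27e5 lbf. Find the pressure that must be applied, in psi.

P ≈ 7230 psi

Cap-side area A_cap = π/4 × (4.73 in)² = 17.57 in^2
P = F / A = 1.27e5 lbf / A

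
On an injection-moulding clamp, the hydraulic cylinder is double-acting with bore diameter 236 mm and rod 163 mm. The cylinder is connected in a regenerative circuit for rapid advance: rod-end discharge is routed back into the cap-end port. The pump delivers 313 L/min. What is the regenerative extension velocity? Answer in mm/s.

v ≈ 250 mm/s

In regeneration the rod-end outflow joins the pump flow into the cap end, so the net volume the pump must supply per unit advance equals the rod cross-section area.
Rod cross-section A_rod = π/4 × (163 mm)² = 20870 mm^2
v = Q_pump / A_rod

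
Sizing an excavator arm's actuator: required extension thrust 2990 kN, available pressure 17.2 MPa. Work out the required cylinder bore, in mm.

D ≈ 470 mm

Extension force acts on the full piston face: F = P × (π/4)D².
D = √(4F / (πP)) = √(4 × 2990 kN / (π × 17.2 MPa))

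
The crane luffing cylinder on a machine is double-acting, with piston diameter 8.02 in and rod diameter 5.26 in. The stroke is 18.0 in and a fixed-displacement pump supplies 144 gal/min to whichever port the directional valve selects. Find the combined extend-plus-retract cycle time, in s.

t ≈ 2.57 s

Cap-side area A_cap = π/4 × (8.02 in)² = 50.52 in^2
Rod-side annular area A_ann = π/4 × (8.02² − 5.26²) = 28.79 in^2
t_ext = A_cap·L/Q = 1.640 s
t_ret = A_ann·L/Q = 0.9346 s
t_cycle = t_ext + t_ret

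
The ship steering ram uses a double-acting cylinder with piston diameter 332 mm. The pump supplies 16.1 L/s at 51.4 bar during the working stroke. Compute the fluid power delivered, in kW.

W ≈ 82.8 kW

Hydraulic power = P × Q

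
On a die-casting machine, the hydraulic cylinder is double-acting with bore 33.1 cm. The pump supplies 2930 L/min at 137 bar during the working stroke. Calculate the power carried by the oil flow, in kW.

Hydraulic power = P × Q

W ≈ 669 kW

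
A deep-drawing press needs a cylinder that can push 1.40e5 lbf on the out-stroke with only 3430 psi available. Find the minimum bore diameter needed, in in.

D ≈ 7.21 in

Extension force acts on the full piston face: F = P × (π/4)D².
D = √(4F / (πP)) = √(4 × 1.40e5 lbf / (π × 3430 psi))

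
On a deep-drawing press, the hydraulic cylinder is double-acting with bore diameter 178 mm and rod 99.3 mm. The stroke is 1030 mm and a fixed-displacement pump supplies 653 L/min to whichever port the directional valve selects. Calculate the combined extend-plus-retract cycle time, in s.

t ≈ 3.98 s

Cap-side area A_cap = π/4 × (178 mm)² = 24880 mm^2
Rod-side annular area A_ann = π/4 × (178² − 99.3²) = 17140 mm^2
t_ext = A_cap·L/Q = 2.355 s
t_ret = A_ann·L/Q = 1.622 s
t_cycle = t_ext + t_ret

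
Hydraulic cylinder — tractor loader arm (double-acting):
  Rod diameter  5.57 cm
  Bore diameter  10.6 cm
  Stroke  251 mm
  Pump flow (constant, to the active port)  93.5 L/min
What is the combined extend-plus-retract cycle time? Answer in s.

Cap-side area A_cap = π/4 × (10.6 cm)² = 88.25 cm^2
Rod-side annular area A_ann = π/4 × (10.6² − 5.57²) = 63.88 cm^2
t_ext = A_cap·L/Q = 1.421 s
t_ret = A_ann·L/Q = 1.029 s
t_cycle = t_ext + t_ret

t ≈ 2.45 s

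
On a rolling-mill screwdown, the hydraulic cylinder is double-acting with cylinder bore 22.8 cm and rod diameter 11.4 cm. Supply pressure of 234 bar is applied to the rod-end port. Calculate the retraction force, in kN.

F ≈ 717 kN

Rod-side annular area A_ann = π/4 × (22.8² − 11.4²) = 306.2 cm^2
On retraction the pressure acts on the annular area (bore minus rod).
F = P × A_ann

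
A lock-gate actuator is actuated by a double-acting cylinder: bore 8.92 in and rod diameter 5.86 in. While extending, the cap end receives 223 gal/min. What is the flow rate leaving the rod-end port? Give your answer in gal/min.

Cap-side area A_cap = π/4 × (8.92 in)² = 62.49 in^2
Rod-side annular area A_ann = π/4 × (8.92² − 5.86²) = 35.52 in^2
Piston speed v = Q_in/A_cap; rod-end outflow Q_out = v × A_ann = Q_in × A_ann/A_cap.

Q_out ≈ 127 gal/min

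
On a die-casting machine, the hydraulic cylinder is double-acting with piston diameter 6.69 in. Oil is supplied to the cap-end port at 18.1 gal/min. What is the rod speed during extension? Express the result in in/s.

v ≈ 1.98 in/s

Cap-side area A_cap = π/4 × (6.69 in)² = 35.15 in^2
v = Q / A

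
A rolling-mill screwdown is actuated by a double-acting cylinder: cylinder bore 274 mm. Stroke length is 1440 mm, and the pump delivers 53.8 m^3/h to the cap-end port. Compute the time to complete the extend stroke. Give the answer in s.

t ≈ 5.68 s

Cap-side area A_cap = π/4 × (274 mm)² = 58960 mm^2
Swept volume V = A × L; t = V / Q = A·L / Q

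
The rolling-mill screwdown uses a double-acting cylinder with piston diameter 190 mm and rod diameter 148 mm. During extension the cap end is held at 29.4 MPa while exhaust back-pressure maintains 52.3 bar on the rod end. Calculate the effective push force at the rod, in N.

F ≈ 7.75e5 N

Cap-side area A_cap = π/4 × (190 mm)² = 28350 mm^2
Rod-side annular area A_ann = π/4 × (190² − 148²) = 11150 mm^2
Net thrust = P_cap·A_cap − P_rod·A_ann = 8.336e5 N − 58310 N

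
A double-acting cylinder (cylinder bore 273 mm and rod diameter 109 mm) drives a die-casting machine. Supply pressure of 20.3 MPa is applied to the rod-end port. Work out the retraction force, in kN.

F ≈ 999 kN

Rod-side annular area A_ann = π/4 × (273² − 109²) = 49200 mm^2
On retraction the pressure acts on the annular area (bore minus rod).
F = P × A_ann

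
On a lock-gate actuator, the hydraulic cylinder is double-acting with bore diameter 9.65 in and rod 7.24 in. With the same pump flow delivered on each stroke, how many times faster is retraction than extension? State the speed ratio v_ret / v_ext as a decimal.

v_ret/v_ext ≈ 2.29

Cap-side area A_cap = π/4 × (9.65 in)² = 73.14 in^2
Rod-side annular area A_ann = π/4 × (9.65² − 7.24²) = 31.97 in^2
For equal Q, v ∝ 1/A, so v_ret/v_ext = A_cap/A_ann.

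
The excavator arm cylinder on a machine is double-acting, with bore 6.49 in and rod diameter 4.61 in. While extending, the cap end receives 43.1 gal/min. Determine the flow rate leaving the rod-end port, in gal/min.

Cap-side area A_cap = π/4 × (6.49 in)² = 33.08 in^2
Rod-side annular area A_ann = π/4 × (6.49² − 4.61²) = 16.39 in^2
Piston speed v = Q_in/A_cap; rod-end outflow Q_out = v × A_ann = Q_in × A_ann/A_cap.

Q_out ≈ 21.4 gal/min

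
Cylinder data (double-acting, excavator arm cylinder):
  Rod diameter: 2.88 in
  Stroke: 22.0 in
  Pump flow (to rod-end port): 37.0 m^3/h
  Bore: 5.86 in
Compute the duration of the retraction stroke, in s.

Rod-side annular area A_ann = π/4 × (5.86² − 2.88²) = 20.46 in^2
Swept volume V = A × L; t = V / Q = A·L / Q

t ≈ 0.718 s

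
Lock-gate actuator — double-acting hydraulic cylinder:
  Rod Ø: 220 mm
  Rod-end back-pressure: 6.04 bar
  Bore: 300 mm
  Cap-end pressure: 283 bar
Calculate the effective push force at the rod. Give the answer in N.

Cap-side area A_cap = π/4 × (300 mm)² = 70690 mm^2
Rod-side annular area A_ann = π/4 × (300² − 220²) = 32670 mm^2
Net thrust = P_cap·A_cap − P_rod·A_ann = 2.000e6 N − 19730 N

F ≈ 1.98e6 N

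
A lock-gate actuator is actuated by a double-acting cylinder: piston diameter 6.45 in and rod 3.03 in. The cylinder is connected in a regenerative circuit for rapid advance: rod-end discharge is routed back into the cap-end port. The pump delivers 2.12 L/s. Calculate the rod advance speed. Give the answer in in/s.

v ≈ 17.9 in/s

In regeneration the rod-end outflow joins the pump flow into the cap end, so the net volume the pump must supply per unit advance equals the rod cross-section area.
Rod cross-section A_rod = π/4 × (3.03 in)² = 7.211 in^2
v = Q_pump / A_rod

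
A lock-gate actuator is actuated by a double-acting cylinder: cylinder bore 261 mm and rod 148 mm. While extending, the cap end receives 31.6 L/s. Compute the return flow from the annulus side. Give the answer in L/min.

Q_out ≈ 1290 L/min

Cap-side area A_cap = π/4 × (261 mm)² = 53500 mm^2
Rod-side annular area A_ann = π/4 × (261² − 148²) = 36300 mm^2
Piston speed v = Q_in/A_cap; rod-end outflow Q_out = v × A_ann = Q_in × A_ann/A_cap.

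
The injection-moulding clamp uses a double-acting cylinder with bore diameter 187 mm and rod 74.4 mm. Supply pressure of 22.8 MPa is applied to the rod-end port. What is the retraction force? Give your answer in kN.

Rod-side annular area A_ann = π/4 × (187² − 74.4²) = 23120 mm^2
On retraction the pressure acts on the annular area (bore minus rod).
F = P × A_ann

F ≈ 527 kN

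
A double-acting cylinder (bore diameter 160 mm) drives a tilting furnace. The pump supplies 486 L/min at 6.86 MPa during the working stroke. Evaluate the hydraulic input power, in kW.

W ≈ 55.6 kW

Hydraulic power = P × Q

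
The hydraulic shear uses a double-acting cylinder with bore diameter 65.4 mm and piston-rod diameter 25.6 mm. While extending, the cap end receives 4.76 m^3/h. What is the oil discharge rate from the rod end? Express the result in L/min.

Cap-side area A_cap = π/4 × (65.4 mm)² = 3359 mm^2
Rod-side annular area A_ann = π/4 × (65.4² − 25.6²) = 2845 mm^2
Piston speed v = Q_in/A_cap; rod-end outflow Q_out = v × A_ann = Q_in × A_ann/A_cap.

Q_out ≈ 67.2 L/min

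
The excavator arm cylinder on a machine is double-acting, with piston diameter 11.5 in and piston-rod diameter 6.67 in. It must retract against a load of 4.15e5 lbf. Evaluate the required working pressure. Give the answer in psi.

Rod-side annular area A_ann = π/4 × (11.5² − 6.67²) = 68.93 in^2
Retraction: pressure acts on the annular area.
P = F / A = 4.15e5 lbf / A

P ≈ 6020 psi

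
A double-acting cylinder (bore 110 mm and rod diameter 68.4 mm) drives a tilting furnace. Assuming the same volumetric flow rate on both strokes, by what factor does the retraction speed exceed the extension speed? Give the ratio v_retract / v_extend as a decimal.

Cap-side area A_cap = π/4 × (110 mm)² = 9503 mm^2
Rod-side annular area A_ann = π/4 × (110² − 68.4²) = 5829 mm^2
For equal Q, v ∝ 1/A, so v_ret/v_ext = A_cap/A_ann.

v_ret/v_ext ≈ 1.63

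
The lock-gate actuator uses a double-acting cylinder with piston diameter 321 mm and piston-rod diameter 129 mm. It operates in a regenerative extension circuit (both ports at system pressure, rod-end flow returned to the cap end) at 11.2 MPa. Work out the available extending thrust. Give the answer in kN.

With equal pressure on both faces, forces on the annular region cancel; the net push is pressure × rod cross-section.
Rod cross-section A_rod = π/4 × (129 mm)² = 13070 mm^2
F = P × A_rod

F ≈ 146 kN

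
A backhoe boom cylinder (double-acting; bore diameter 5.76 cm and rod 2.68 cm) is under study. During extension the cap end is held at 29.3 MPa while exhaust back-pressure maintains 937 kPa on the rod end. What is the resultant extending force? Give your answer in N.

F ≈ 74400 N

Cap-side area A_cap = π/4 × (5.76 cm)² = 26.06 cm^2
Rod-side annular area A_ann = π/4 × (5.76² − 2.68²) = 20.42 cm^2
Net thrust = P_cap·A_cap − P_rod·A_ann = 76350 N − 1913 N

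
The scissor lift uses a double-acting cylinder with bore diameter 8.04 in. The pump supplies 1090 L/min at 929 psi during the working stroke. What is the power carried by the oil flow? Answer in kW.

Hydraulic power = P × Q

W ≈ 116 kW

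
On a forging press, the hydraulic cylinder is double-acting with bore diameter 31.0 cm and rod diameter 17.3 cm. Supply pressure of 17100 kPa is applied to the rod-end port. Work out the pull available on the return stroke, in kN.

Rod-side annular area A_ann = π/4 × (31.0² − 17.3²) = 519.7 cm^2
On retraction the pressure acts on the annular area (bore minus rod).
F = P × A_ann

F ≈ 889 kN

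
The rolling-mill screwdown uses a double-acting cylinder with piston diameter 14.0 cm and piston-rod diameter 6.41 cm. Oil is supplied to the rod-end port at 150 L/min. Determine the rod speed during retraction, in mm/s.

Rod-side annular area A_ann = π/4 × (14.0² − 6.41²) = 121.7 cm^2
Flow into the rod-end port fills the annular volume.
v = Q / A

v ≈ 205 mm/s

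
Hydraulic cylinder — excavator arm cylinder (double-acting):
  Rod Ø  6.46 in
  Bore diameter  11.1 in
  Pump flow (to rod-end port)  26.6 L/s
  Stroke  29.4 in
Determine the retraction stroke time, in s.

t ≈ 1.16 s

Rod-side annular area A_ann = π/4 × (11.1² − 6.46²) = 63.99 in^2
Swept volume V = A × L; t = V / Q = A·L / Q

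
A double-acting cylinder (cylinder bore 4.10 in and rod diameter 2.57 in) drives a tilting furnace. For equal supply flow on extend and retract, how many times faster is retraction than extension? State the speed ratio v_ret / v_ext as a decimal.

Cap-side area A_cap = π/4 × (4.10 in)² = 13.20 in^2
Rod-side annular area A_ann = π/4 × (4.10² − 2.57²) = 8.015 in^2
For equal Q, v ∝ 1/A, so v_ret/v_ext = A_cap/A_ann.

v_ret/v_ext ≈ 1.65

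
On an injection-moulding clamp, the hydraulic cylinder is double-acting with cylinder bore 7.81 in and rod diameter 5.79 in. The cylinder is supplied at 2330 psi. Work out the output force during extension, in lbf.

F ≈ 1.12e5 lbf

Cap-side area A_cap = π/4 × (7.81 in)² = 47.91 in^2
F = P × A_cap = 2330 psi × A_cap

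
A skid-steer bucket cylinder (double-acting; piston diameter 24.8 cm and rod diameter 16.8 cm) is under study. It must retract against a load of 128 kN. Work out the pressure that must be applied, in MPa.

Rod-side annular area A_ann = π/4 × (24.8² − 16.8²) = 261.4 cm^2
Retraction: pressure acts on the annular area.
P = F / A = 128 kN / A

P ≈ 4.90 MPa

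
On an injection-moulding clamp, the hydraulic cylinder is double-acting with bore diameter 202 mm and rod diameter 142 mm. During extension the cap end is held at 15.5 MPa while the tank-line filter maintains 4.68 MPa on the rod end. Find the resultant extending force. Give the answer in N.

Cap-side area A_cap = π/4 × (202 mm)² = 32050 mm^2
Rod-side annular area A_ann = π/4 × (202² − 142²) = 16210 mm^2
Net thrust = P_cap·A_cap − P_rod·A_ann = 4.967e5 N − 75870 N

F ≈ 4.21e5 N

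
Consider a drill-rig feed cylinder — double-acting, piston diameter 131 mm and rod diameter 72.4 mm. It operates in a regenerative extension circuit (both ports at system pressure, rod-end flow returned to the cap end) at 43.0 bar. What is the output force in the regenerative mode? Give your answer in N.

F ≈ 17700 N

With equal pressure on both faces, forces on the annular region cancel; the net push is pressure × rod cross-section.
Rod cross-section A_rod = π/4 × (72.4 mm)² = 4117 mm^2
F = P × A_rod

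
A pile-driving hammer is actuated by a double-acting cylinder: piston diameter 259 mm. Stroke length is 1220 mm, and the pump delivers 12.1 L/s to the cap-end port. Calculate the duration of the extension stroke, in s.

t ≈ 5.31 s

Cap-side area A_cap = π/4 × (259 mm)² = 52690 mm^2
Swept volume V = A × L; t = V / Q = A·L / Q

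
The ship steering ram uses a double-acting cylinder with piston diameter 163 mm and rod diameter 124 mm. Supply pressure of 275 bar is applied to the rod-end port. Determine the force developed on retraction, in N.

F ≈ 2.42e5 N

Rod-side annular area A_ann = π/4 × (163² − 124²) = 8791 mm^2
On retraction the pressure acts on the annular area (bore minus rod).
F = P × A_ann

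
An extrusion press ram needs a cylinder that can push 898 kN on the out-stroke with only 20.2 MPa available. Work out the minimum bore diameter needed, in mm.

D ≈ 238 mm

Extension force acts on the full piston face: F = P × (π/4)D².
D = √(4F / (πP)) = √(4 × 898 kN / (π × 20.2 MPa))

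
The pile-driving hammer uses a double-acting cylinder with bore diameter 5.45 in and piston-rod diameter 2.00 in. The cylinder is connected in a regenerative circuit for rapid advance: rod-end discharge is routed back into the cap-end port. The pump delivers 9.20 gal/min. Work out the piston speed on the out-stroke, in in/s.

In regeneration the rod-end outflow joins the pump flow into the cap end, so the net volume the pump must supply per unit advance equals the rod cross-section area.
Rod cross-section A_rod = π/4 × (2.00 in)² = 3.142 in^2
v = Q_pump / A_rod

v ≈ 11.3 in/s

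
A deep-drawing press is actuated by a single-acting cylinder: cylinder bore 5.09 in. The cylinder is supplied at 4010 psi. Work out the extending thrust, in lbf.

F ≈ 81600 lbf

Cap-side area A_cap = π/4 × (5.09 in)² = 20.35 in^2
F = P × A_cap = 4010 psi × A_cap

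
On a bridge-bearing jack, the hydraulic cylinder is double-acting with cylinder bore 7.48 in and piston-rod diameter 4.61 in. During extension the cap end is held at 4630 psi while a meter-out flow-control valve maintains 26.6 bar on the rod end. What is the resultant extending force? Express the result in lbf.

Cap-side area A_cap = π/4 × (7.48 in)² = 43.94 in^2
Rod-side annular area A_ann = π/4 × (7.48² − 4.61²) = 27.25 in^2
Net thrust = P_cap·A_cap − P_rod·A_ann = 2.035e5 lbf − 10510 lbf

F ≈ 1.93e5 lbf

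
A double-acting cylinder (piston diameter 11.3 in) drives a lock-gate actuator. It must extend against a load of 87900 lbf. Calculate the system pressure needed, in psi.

Cap-side area A_cap = π/4 × (11.3 in)² = 100.3 in^2
P = F / A = 87900 lbf / A

P ≈ 876 psi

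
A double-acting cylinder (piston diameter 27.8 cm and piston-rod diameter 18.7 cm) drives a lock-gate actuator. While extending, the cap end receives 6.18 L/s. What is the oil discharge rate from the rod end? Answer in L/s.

Q_out ≈ 3.38 L/s

Cap-side area A_cap = π/4 × (27.8 cm)² = 607.0 cm^2
Rod-side annular area A_ann = π/4 × (27.8² − 18.7²) = 332.3 cm^2
Piston speed v = Q_in/A_cap; rod-end outflow Q_out = v × A_ann = Q_in × A_ann/A_cap.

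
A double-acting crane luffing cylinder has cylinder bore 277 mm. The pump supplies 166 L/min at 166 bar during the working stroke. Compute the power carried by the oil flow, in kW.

W ≈ 45.9 kW

Hydraulic power = P × Q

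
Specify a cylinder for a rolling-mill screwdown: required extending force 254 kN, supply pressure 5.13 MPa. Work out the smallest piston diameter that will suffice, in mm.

Extension force acts on the full piston face: F = P × (π/4)D².
D = √(4F / (πP)) = √(4 × 254 kN / (π × 5.13 MPa))

D ≈ 251 mm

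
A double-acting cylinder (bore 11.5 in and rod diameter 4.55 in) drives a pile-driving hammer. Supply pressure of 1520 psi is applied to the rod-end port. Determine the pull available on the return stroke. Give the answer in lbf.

F ≈ 1.33e5 lbf

Rod-side annular area A_ann = π/4 × (11.5² − 4.55²) = 87.61 in^2
On retraction the pressure acts on the annular area (bore minus rod).
F = P × A_ann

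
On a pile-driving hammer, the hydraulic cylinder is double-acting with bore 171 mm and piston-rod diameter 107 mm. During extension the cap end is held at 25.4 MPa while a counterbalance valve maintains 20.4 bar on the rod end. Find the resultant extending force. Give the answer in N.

Cap-side area A_cap = π/4 × (171 mm)² = 22970 mm^2
Rod-side annular area A_ann = π/4 × (171² − 107²) = 13970 mm^2
Net thrust = P_cap·A_cap − P_rod·A_ann = 5.833e5 N − 28510 N

F ≈ 5.55e5 N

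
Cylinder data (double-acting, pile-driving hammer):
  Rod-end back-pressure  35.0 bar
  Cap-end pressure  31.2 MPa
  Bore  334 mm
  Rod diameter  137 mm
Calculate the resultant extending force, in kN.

Cap-side area A_cap = π/4 × (334 mm)² = 87620 mm^2
Rod-side annular area A_ann = π/4 × (334² − 137²) = 72870 mm^2
Net thrust = P_cap·A_cap − P_rod·A_ann = 2734 kN − 255.1 kN

F ≈ 2480 kN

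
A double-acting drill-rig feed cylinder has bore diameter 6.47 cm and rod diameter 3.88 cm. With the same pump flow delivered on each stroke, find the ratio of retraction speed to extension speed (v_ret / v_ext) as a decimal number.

v_ret/v_ext ≈ 1.56

Cap-side area A_cap = π/4 × (6.47 cm)² = 32.88 cm^2
Rod-side annular area A_ann = π/4 × (6.47² − 3.88²) = 21.05 cm^2
For equal Q, v ∝ 1/A, so v_ret/v_ext = A_cap/A_ann.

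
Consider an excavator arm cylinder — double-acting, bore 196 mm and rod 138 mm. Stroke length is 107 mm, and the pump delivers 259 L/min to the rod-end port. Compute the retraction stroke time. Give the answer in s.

t ≈ 0.377 s

Rod-side annular area A_ann = π/4 × (196² − 138²) = 15210 mm^2
Swept volume V = A × L; t = V / Q = A·L / Q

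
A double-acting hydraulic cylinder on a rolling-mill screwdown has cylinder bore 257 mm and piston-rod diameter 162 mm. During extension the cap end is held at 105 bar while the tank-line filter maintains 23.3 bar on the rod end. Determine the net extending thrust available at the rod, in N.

F ≈ 4.72e5 N

Cap-side area A_cap = π/4 × (257 mm)² = 51870 mm^2
Rod-side annular area A_ann = π/4 × (257² − 162²) = 31260 mm^2
Net thrust = P_cap·A_cap − P_rod·A_ann = 5.447e5 N − 72840 N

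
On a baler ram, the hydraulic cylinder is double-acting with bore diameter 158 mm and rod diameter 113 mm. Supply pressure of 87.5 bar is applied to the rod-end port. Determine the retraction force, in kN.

F ≈ 83.8 kN

Rod-side annular area A_ann = π/4 × (158² − 113²) = 9578 mm^2
On retraction the pressure acts on the annular area (bore minus rod).
F = P × A_ann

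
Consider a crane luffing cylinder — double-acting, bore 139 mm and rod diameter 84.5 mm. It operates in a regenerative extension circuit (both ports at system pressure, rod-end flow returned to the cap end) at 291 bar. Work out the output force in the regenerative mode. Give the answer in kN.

F ≈ 163 kN

With equal pressure on both faces, forces on the annular region cancel; the net push is pressure × rod cross-section.
Rod cross-section A_rod = π/4 × (84.5 mm)² = 5608 mm^2
F = P × A_rod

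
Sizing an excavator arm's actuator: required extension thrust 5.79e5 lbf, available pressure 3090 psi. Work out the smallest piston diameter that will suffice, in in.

Extension force acts on the full piston face: F = P × (π/4)D².
D = √(4F / (πP)) = √(4 × 5.79e5 lbf / (π × 3090 psi))

D ≈ 15.4 in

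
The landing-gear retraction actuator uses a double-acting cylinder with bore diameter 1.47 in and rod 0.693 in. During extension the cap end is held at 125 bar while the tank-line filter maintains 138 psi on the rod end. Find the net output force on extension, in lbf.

F ≈ 2890 lbf

Cap-side area A_cap = π/4 × (1.47 in)² = 1.697 in^2
Rod-side annular area A_ann = π/4 × (1.47² − 0.693²) = 1.320 in^2
Net thrust = P_cap·A_cap − P_rod·A_ann = 3077 lbf − 182.2 lbf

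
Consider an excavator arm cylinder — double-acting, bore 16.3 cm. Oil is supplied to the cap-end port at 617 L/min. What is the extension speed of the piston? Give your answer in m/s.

Cap-side area A_cap = π/4 × (16.3 cm)² = 208.7 cm^2
v = Q / A

v ≈ 0.493 m/s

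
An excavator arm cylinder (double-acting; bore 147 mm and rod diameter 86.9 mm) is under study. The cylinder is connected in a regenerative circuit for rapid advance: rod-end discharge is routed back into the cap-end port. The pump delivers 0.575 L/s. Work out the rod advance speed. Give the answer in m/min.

v ≈ 5.82 m/min

In regeneration the rod-end outflow joins the pump flow into the cap end, so the net volume the pump must supply per unit advance equals the rod cross-section area.
Rod cross-section A_rod = π/4 × (86.9 mm)² = 5931 mm^2
v = Q_pump / A_rod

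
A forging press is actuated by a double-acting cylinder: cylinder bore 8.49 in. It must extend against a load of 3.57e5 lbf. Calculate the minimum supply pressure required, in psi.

P ≈ 6310 psi

Cap-side area A_cap = π/4 × (8.49 in)² = 56.61 in^2
P = F / A = 3.57e5 lbf / A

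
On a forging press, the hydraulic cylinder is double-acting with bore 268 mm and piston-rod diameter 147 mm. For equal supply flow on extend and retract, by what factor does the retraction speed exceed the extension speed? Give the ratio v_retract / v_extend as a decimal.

Cap-side area A_cap = π/4 × (268 mm)² = 56410 mm^2
Rod-side annular area A_ann = π/4 × (268² − 147²) = 39440 mm^2
For equal Q, v ∝ 1/A, so v_ret/v_ext = A_cap/A_ann.

v_ret/v_ext ≈ 1.43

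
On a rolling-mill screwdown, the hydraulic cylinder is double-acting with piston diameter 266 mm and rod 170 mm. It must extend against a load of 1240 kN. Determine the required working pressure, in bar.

P ≈ 223 bar

Cap-side area A_cap = π/4 × (266 mm)² = 55570 mm^2
P = F / A = 1240 kN / A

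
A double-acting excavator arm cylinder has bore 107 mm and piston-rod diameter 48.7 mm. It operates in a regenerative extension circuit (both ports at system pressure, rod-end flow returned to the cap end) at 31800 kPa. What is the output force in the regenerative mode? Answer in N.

F ≈ 59200 N

With equal pressure on both faces, forces on the annular region cancel; the net push is pressure × rod cross-section.
Rod cross-section A_rod = π/4 × (48.7 mm)² = 1863 mm^2
F = P × A_rod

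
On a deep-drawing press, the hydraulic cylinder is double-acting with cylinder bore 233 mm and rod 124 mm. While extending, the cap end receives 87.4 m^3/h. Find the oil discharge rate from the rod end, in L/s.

Cap-side area A_cap = π/4 × (233 mm)² = 42640 mm^2
Rod-side annular area A_ann = π/4 × (233² − 124²) = 30560 mm^2
Piston speed v = Q_in/A_cap; rod-end outflow Q_out = v × A_ann = Q_in × A_ann/A_cap.

Q_out ≈ 17.4 L/s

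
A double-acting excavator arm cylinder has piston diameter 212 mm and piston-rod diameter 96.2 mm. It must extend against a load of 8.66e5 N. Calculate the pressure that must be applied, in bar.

Cap-side area A_cap = π/4 × (212 mm)² = 35300 mm^2
P = F / A = 8.66e5 N / A

P ≈ 245 bar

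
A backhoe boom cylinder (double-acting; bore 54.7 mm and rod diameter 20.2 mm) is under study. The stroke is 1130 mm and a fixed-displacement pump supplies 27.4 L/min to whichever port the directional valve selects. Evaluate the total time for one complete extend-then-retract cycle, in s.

t ≈ 10.8 s

Cap-side area A_cap = π/4 × (54.7 mm)² = 2350 mm^2
Rod-side annular area A_ann = π/4 × (54.7² − 20.2²) = 2030 mm^2
t_ext = A_cap·L/Q = 5.815 s
t_ret = A_ann·L/Q = 5.022 s
t_cycle = t_ext + t_ret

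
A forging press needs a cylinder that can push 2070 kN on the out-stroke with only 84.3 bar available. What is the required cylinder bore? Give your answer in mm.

D ≈ 559 mm

Extension force acts on the full piston face: F = P × (π/4)D².
D = √(4F / (πP)) = √(4 × 2070 kN / (π × 84.3 bar))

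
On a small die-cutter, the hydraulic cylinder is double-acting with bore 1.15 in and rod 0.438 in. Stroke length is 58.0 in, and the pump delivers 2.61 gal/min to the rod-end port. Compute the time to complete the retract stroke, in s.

Rod-side annular area A_ann = π/4 × (1.15² − 0.438²) = 0.8880 in^2
Swept volume V = A × L; t = V / Q = A·L / Q

t ≈ 5.13 s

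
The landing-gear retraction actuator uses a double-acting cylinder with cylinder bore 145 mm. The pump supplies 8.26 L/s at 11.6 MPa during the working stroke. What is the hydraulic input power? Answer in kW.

Hydraulic power = P × Q

W ≈ 95.8 kW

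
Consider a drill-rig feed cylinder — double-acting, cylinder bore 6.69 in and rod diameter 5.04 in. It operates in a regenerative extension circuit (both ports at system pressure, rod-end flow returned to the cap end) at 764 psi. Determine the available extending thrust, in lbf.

With equal pressure on both faces, forces on the annular region cancel; the net push is pressure × rod cross-section.
Rod cross-section A_rod = π/4 × (5.04 in)² = 19.95 in^2
F = P × A_rod

F ≈ 15200 lbf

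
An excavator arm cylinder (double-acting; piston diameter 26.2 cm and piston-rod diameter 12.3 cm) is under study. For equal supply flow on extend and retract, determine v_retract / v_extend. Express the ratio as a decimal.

v_ret/v_ext ≈ 1.28

Cap-side area A_cap = π/4 × (26.2 cm)² = 539.1 cm^2
Rod-side annular area A_ann = π/4 × (26.2² − 12.3²) = 420.3 cm^2
For equal Q, v ∝ 1/A, so v_ret/v_ext = A_cap/A_ann.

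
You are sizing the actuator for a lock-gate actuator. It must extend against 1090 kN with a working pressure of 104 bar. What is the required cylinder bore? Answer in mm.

D ≈ 365 mm

Extension force acts on the full piston face: F = P × (π/4)D².
D = √(4F / (πP)) = √(4 × 1090 kN / (π × 104 bar))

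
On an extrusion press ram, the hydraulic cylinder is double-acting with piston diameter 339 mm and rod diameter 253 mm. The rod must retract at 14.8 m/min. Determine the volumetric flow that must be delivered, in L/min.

Q ≈ 592 L/min

Rod-side annular area A_ann = π/4 × (339² − 253²) = 39990 mm^2
Q = A × v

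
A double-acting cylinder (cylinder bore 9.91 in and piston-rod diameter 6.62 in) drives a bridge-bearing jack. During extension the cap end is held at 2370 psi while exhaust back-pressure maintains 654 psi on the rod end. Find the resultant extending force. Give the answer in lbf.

Cap-side area A_cap = π/4 × (9.91 in)² = 77.13 in^2
Rod-side annular area A_ann = π/4 × (9.91² − 6.62²) = 42.71 in^2
Net thrust = P_cap·A_cap − P_rod·A_ann = 1.828e5 lbf − 27930 lbf

F ≈ 1.55e5 lbf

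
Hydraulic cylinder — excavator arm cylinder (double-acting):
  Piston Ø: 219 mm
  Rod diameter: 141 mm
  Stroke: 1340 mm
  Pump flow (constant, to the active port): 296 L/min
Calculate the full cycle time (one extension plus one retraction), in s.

Cap-side area A_cap = π/4 × (219 mm)² = 37670 mm^2
Rod-side annular area A_ann = π/4 × (219² − 141²) = 22050 mm^2
t_ext = A_cap·L/Q = 10.23 s
t_ret = A_ann·L/Q = 5.990 s
t_cycle = t_ext + t_ret

t ≈ 16.2 s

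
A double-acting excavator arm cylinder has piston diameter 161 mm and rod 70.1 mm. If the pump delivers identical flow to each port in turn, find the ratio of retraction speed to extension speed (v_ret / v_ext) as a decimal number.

v_ret/v_ext ≈ 1.23

Cap-side area A_cap = π/4 × (161 mm)² = 20360 mm^2
Rod-side annular area A_ann = π/4 × (161² − 70.1²) = 16500 mm^2
For equal Q, v ∝ 1/A, so v_ret/v_ext = A_cap/A_ann.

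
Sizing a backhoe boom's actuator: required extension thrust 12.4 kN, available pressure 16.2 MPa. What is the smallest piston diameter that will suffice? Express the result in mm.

Extension force acts on the full piston face: F = P × (π/4)D².
D = √(4F / (πP)) = √(4 × 12.4 kN / (π × 16.2 MPa))

D ≈ 31.2 mm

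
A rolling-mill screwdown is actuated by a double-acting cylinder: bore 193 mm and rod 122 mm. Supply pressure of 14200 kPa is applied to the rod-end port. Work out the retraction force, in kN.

Rod-side annular area A_ann = π/4 × (193² − 122²) = 17570 mm^2
On retraction the pressure acts on the annular area (bore minus rod).
F = P × A_ann

F ≈ 249 kN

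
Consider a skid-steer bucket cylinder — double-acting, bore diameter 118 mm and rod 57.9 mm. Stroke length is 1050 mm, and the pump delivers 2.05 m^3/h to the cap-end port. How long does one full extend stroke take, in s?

t ≈ 20.2 s

Cap-side area A_cap = π/4 × (118 mm)² = 10940 mm^2
Swept volume V = A × L; t = V / Q = A·L / Q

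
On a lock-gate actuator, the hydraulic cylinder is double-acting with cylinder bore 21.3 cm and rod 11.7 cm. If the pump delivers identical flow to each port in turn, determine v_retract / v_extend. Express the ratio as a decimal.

Cap-side area A_cap = π/4 × (21.3 cm)² = 356.3 cm^2
Rod-side annular area A_ann = π/4 × (21.3² − 11.7²) = 248.8 cm^2
For equal Q, v ∝ 1/A, so v_ret/v_ext = A_cap/A_ann.

v_ret/v_ext ≈ 1.43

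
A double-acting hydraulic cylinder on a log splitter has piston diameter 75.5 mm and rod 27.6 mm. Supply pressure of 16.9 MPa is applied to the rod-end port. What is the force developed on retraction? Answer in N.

Rod-side annular area A_ann = π/4 × (75.5² − 27.6²) = 3879 mm^2
On retraction the pressure acts on the annular area (bore minus rod).
F = P × A_ann

F ≈ 65500 N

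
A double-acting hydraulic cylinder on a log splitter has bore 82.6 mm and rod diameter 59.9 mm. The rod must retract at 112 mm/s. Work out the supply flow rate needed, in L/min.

Rod-side annular area A_ann = π/4 × (82.6² − 59.9²) = 2541 mm^2
Q = A × v

Q ≈ 17.1 L/min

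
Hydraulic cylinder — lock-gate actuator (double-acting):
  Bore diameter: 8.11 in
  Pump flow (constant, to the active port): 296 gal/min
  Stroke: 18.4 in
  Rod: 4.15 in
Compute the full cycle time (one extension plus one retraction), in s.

Cap-side area A_cap = π/4 × (8.11 in)² = 51.66 in^2
Rod-side annular area A_ann = π/4 × (8.11² − 4.15²) = 38.13 in^2
t_ext = A_cap·L/Q = 0.8341 s
t_ret = A_ann·L/Q = 0.6157 s
t_cycle = t_ext + t_ret

t ≈ 1.45 s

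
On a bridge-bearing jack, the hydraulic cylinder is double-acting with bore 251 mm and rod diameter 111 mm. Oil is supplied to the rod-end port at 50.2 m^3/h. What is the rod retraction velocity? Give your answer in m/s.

Rod-side annular area A_ann = π/4 × (251² − 111²) = 39800 mm^2
Flow into the rod-end port fills the annular volume.
v = Q / A

v ≈ 0.350 m/s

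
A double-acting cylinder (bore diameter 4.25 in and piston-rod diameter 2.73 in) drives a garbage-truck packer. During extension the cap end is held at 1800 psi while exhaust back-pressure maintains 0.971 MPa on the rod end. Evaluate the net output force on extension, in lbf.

Cap-side area A_cap = π/4 × (4.25 in)² = 14.19 in^2
Rod-side annular area A_ann = π/4 × (4.25² − 2.73²) = 8.333 in^2
Net thrust = P_cap·A_cap − P_rod·A_ann = 25540 lbf − 1174 lbf

F ≈ 24400 lbf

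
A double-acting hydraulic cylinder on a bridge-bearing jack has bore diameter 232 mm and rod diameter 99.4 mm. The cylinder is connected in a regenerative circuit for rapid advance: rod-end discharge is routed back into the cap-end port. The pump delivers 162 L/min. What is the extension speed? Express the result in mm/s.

v ≈ 348 mm/s

In regeneration the rod-end outflow joins the pump flow into the cap end, so the net volume the pump must supply per unit advance equals the rod cross-section area.
Rod cross-section A_rod = π/4 × (99.4 mm)² = 7760 mm^2
v = Q_pump / A_rod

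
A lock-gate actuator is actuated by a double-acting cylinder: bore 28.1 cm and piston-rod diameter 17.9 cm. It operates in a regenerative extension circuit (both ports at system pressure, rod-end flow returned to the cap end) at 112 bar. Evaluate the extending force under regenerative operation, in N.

With equal pressure on both faces, forces on the annular region cancel; the net push is pressure × rod cross-section.
Rod cross-section A_rod = π/4 × (17.9 cm)² = 251.6 cm^2
F = P × A_rod

F ≈ 2.82e5 N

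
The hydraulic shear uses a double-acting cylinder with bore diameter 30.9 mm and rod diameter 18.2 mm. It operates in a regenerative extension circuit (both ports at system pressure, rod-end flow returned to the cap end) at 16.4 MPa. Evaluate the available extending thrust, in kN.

F ≈ 4.27 kN

With equal pressure on both faces, forces on the annular region cancel; the net push is pressure × rod cross-section.
Rod cross-section A_rod = π/4 × (18.2 mm)² = 260.2 mm^2
F = P × A_rod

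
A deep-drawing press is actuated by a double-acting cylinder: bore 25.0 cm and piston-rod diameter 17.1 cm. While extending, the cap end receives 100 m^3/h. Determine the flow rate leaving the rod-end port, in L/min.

Q_out ≈ 887 L/min

Cap-side area A_cap = π/4 × (25.0 cm)² = 490.9 cm^2
Rod-side annular area A_ann = π/4 × (25.0² − 17.1²) = 261.2 cm^2
Piston speed v = Q_in/A_cap; rod-end outflow Q_out = v × A_ann = Q_in × A_ann/A_cap.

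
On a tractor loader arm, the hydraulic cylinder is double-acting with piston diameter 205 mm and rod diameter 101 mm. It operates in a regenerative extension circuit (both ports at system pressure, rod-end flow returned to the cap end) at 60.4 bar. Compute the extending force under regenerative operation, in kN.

With equal pressure on both faces, forces on the annular region cancel; the net push is pressure × rod cross-section.
Rod cross-section A_rod = π/4 × (101 mm)² = 8012 mm^2
F = P × A_rod

F ≈ 48.4 kN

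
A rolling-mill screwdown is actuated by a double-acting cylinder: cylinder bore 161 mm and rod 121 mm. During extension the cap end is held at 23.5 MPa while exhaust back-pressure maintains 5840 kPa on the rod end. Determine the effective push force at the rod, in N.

F ≈ 4.27e5 N

Cap-side area A_cap = π/4 × (161 mm)² = 20360 mm^2
Rod-side annular area A_ann = π/4 × (161² − 121²) = 8859 mm^2
Net thrust = P_cap·A_cap − P_rod·A_ann = 4.784e5 N − 51740 N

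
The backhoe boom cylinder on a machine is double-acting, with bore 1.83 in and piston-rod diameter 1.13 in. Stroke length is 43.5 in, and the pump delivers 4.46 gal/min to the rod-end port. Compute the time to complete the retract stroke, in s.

t ≈ 4.12 s

Rod-side annular area A_ann = π/4 × (1.83² − 1.13²) = 1.627 in^2
Swept volume V = A × L; t = V / Q = A·L / Q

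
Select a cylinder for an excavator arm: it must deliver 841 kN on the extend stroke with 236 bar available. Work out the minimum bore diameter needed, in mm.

Extension force acts on the full piston face: F = P × (π/4)D².
D = √(4F / (πP)) = √(4 × 841 kN / (π × 236 bar))

D ≈ 213 mm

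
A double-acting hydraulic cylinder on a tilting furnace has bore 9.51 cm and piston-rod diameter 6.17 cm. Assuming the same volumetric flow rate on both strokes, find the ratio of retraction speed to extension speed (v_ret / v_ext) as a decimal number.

v_ret/v_ext ≈ 1.73

Cap-side area A_cap = π/4 × (9.51 cm)² = 71.03 cm^2
Rod-side annular area A_ann = π/4 × (9.51² − 6.17²) = 41.13 cm^2
For equal Q, v ∝ 1/A, so v_ret/v_ext = A_cap/A_ann.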